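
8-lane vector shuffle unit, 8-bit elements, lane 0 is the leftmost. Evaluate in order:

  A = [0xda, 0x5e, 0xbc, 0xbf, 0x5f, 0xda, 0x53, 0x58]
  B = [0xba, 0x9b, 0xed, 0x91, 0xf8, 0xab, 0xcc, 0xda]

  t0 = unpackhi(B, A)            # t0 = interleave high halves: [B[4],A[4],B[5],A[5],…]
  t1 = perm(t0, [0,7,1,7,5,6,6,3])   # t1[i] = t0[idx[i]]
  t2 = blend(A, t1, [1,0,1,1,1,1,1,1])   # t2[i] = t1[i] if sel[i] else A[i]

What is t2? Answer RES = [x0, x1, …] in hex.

→ t0 |f8|5f|ab|da|cc|53|da|58|
→ t1 |f8|58|5f|58|53|da|da|da|
→ t2 |f8|5e|5f|58|53|da|da|da|

RES = [ 0xf8  0x5e  0x5f  0x58  0x53  0xda  0xda  0xda ]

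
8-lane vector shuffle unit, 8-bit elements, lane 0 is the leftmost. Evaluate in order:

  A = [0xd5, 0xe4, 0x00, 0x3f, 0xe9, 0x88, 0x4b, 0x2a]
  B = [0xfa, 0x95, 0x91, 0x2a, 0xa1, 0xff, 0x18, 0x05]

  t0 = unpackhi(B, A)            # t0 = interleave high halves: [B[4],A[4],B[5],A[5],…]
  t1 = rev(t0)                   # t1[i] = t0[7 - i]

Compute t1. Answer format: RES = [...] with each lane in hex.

  t0: a1 e9 ff 88 18 4b 05 2a
  t1: 2a 05 4b 18 88 ff e9 a1

RES = [0x2a, 0x05, 0x4b, 0x18, 0x88, 0xff, 0xe9, 0xa1]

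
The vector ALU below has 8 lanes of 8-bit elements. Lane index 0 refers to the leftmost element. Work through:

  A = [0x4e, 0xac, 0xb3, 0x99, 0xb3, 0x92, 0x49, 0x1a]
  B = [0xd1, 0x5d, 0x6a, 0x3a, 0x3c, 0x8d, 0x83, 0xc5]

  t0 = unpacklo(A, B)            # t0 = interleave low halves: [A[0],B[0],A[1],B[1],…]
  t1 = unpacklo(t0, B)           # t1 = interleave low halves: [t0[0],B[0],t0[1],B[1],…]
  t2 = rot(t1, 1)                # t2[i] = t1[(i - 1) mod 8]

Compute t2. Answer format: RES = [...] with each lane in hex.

RES = [0x3a, 0x4e, 0xd1, 0xd1, 0x5d, 0xac, 0x6a, 0x5d]

  t0: 4e d1 ac 5d b3 6a 99 3a
  t1: 4e d1 d1 5d ac 6a 5d 3a
  t2: 3a 4e d1 d1 5d ac 6a 5d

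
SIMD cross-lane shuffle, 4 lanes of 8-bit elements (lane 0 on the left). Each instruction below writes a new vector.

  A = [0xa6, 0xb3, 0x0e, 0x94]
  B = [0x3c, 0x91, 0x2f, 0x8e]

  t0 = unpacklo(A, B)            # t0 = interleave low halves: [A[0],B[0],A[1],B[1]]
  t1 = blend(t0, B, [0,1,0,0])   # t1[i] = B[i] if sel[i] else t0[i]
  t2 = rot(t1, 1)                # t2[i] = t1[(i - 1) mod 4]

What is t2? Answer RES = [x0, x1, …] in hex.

RES = [ 0x91  0xa6  0x91  0xb3 ]

→ t0 |a6|3c|b3|91|
→ t1 |a6|91|b3|91|
→ t2 |91|a6|91|b3|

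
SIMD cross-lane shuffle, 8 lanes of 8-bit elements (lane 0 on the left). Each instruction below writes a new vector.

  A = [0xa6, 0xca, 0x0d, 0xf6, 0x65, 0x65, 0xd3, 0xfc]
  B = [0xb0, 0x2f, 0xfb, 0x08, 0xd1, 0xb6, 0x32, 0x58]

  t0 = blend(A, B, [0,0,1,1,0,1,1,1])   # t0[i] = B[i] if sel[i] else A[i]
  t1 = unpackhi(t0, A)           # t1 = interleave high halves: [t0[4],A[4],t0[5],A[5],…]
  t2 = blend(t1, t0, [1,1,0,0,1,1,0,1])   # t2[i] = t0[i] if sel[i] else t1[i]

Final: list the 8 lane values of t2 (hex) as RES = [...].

t0 = [0xa6, 0xca, 0xfb, 0x08, 0x65, 0xb6, 0x32, 0x58]
t1 = [0x65, 0x65, 0xb6, 0x65, 0x32, 0xd3, 0x58, 0xfc]
t2 = [0xa6, 0xca, 0xb6, 0x65, 0x65, 0xb6, 0x58, 0x58]

RES = [ 0xa6  0xca  0xb6  0x65  0x65  0xb6  0x58  0x58 ]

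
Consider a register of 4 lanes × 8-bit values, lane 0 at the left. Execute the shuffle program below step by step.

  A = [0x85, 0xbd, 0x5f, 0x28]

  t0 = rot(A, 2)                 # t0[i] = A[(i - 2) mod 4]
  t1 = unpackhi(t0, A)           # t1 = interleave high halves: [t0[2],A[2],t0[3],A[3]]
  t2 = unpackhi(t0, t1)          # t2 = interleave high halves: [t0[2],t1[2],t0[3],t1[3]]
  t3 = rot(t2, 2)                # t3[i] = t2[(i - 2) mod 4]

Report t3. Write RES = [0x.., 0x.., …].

  t0: 5f 28 85 bd
  t1: 85 5f bd 28
  t2: 85 bd bd 28
  t3: bd 28 85 bd

RES = [ 0xbd  0x28  0x85  0xbd ]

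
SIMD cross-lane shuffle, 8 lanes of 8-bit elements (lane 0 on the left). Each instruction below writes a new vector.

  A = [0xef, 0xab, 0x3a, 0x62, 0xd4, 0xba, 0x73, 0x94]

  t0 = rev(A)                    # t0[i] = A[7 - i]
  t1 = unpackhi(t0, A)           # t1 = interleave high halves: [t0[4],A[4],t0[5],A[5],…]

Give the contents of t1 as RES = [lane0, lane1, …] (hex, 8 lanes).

RES = [0x62, 0xd4, 0x3a, 0xba, 0xab, 0x73, 0xef, 0x94]

  t0: 94 73 ba d4 62 3a ab ef
  t1: 62 d4 3a ba ab 73 ef 94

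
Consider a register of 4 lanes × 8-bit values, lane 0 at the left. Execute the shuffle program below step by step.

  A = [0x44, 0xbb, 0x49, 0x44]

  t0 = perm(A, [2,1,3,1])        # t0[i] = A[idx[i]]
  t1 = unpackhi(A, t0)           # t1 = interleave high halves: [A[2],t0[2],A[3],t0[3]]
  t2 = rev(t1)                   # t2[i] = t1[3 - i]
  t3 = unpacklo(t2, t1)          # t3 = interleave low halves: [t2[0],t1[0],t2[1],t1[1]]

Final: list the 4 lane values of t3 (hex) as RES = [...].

RES = [0xbb, 0x49, 0x44, 0x44]

→ t0 |49|bb|44|bb|
→ t1 |49|44|44|bb|
→ t2 |bb|44|44|49|
→ t3 |bb|49|44|44|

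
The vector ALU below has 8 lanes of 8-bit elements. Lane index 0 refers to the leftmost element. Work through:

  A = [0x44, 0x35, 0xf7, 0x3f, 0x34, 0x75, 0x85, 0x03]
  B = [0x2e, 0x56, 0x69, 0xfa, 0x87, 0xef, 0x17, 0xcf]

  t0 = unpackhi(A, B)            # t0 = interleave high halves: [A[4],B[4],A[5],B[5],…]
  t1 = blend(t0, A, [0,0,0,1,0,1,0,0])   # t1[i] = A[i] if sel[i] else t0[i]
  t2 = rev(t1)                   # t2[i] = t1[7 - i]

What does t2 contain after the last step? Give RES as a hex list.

RES = [0xcf, 0x03, 0x75, 0x85, 0x3f, 0x75, 0x87, 0x34]

t0 = [0x34, 0x87, 0x75, 0xef, 0x85, 0x17, 0x03, 0xcf]
t1 = [0x34, 0x87, 0x75, 0x3f, 0x85, 0x75, 0x03, 0xcf]
t2 = [0xcf, 0x03, 0x75, 0x85, 0x3f, 0x75, 0x87, 0x34]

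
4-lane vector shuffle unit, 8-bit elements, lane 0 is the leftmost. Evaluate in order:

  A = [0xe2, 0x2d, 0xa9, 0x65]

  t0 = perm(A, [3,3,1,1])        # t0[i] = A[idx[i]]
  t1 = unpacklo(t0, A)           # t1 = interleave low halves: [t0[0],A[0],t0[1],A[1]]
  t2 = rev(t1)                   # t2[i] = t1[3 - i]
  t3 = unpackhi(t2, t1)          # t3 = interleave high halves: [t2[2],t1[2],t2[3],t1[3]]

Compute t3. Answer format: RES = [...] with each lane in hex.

→ t0 |65|65|2d|2d|
→ t1 |65|e2|65|2d|
→ t2 |2d|65|e2|65|
→ t3 |e2|65|65|2d|

RES = [0xe2, 0x65, 0x65, 0x2d]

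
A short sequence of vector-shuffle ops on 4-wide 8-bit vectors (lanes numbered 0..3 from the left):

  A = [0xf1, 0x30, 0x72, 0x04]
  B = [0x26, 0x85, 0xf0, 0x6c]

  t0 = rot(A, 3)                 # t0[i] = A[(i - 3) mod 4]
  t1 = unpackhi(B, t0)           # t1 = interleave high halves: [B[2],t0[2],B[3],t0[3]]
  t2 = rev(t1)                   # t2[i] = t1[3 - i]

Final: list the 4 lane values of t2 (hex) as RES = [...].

t0 = [0x30, 0x72, 0x04, 0xf1]
t1 = [0xf0, 0x04, 0x6c, 0xf1]
t2 = [0xf1, 0x6c, 0x04, 0xf0]

RES = [ 0xf1  0x6c  0x04  0xf0 ]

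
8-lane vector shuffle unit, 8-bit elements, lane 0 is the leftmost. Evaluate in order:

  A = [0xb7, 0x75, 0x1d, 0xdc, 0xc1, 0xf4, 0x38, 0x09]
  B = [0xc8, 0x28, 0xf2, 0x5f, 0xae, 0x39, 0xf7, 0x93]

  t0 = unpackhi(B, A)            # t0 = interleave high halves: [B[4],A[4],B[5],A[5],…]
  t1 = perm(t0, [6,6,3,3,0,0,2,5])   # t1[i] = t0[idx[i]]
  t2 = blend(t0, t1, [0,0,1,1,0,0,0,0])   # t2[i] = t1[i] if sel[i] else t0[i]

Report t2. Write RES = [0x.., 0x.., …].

RES = [0xae, 0xc1, 0xf4, 0xf4, 0xf7, 0x38, 0x93, 0x09]

t0 = [0xae, 0xc1, 0x39, 0xf4, 0xf7, 0x38, 0x93, 0x09]
t1 = [0x93, 0x93, 0xf4, 0xf4, 0xae, 0xae, 0x39, 0x38]
t2 = [0xae, 0xc1, 0xf4, 0xf4, 0xf7, 0x38, 0x93, 0x09]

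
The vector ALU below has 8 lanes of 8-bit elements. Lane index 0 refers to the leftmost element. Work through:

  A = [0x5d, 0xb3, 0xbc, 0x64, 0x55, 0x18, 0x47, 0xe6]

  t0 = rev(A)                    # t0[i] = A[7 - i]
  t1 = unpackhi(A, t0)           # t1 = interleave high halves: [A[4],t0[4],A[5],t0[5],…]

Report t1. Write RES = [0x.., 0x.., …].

RES = [ 0x55  0x64  0x18  0xbc  0x47  0xb3  0xe6  0x5d ]

→ t0 |e6|47|18|55|64|bc|b3|5d|
→ t1 |55|64|18|bc|47|b3|e6|5d|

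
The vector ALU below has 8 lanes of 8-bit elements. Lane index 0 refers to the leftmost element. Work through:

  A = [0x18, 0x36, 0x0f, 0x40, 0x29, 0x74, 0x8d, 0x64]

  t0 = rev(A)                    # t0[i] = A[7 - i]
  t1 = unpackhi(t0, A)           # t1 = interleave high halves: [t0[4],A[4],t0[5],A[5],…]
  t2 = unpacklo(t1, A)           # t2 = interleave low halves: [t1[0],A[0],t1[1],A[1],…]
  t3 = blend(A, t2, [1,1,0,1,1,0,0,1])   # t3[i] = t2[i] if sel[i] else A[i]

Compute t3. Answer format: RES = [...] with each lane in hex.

RES = [0x40, 0x18, 0x0f, 0x36, 0x0f, 0x74, 0x8d, 0x40]

t0 = [0x64, 0x8d, 0x74, 0x29, 0x40, 0x0f, 0x36, 0x18]
t1 = [0x40, 0x29, 0x0f, 0x74, 0x36, 0x8d, 0x18, 0x64]
t2 = [0x40, 0x18, 0x29, 0x36, 0x0f, 0x0f, 0x74, 0x40]
t3 = [0x40, 0x18, 0x0f, 0x36, 0x0f, 0x74, 0x8d, 0x40]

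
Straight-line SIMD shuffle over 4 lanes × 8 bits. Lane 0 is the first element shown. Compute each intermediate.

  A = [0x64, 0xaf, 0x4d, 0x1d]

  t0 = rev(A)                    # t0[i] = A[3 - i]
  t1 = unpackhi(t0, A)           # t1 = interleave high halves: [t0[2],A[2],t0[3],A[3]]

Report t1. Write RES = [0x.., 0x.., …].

RES = [0xaf, 0x4d, 0x64, 0x1d]

t0 = [0x1d, 0x4d, 0xaf, 0x64]
t1 = [0xaf, 0x4d, 0x64, 0x1d]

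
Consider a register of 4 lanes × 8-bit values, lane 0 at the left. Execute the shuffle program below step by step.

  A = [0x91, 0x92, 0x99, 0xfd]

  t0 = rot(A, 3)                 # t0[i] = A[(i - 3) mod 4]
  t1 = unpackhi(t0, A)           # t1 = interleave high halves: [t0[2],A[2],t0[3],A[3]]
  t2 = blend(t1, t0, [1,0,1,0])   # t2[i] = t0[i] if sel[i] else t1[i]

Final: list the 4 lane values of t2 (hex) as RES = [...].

t0 = [0x92, 0x99, 0xfd, 0x91]
t1 = [0xfd, 0x99, 0x91, 0xfd]
t2 = [0x92, 0x99, 0xfd, 0xfd]

RES = [0x92, 0x99, 0xfd, 0xfd]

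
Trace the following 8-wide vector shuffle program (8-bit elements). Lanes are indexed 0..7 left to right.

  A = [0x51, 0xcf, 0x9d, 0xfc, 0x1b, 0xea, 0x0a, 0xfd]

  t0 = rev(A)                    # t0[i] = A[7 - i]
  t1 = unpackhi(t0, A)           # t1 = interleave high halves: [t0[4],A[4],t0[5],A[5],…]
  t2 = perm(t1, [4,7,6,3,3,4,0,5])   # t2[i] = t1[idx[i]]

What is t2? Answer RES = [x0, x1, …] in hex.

RES = [ 0xcf  0xfd  0x51  0xea  0xea  0xcf  0xfc  0x0a ]

t0 = [0xfd, 0x0a, 0xea, 0x1b, 0xfc, 0x9d, 0xcf, 0x51]
t1 = [0xfc, 0x1b, 0x9d, 0xea, 0xcf, 0x0a, 0x51, 0xfd]
t2 = [0xcf, 0xfd, 0x51, 0xea, 0xea, 0xcf, 0xfc, 0x0a]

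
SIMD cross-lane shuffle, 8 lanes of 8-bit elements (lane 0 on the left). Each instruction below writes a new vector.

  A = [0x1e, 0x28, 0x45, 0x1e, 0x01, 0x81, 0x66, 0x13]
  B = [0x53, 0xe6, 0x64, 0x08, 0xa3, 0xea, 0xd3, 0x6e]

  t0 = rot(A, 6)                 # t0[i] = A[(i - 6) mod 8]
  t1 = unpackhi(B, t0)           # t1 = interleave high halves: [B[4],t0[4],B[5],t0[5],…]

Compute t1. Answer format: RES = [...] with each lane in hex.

RES = [0xa3, 0x66, 0xea, 0x13, 0xd3, 0x1e, 0x6e, 0x28]

→ t0 |45|1e|01|81|66|13|1e|28|
→ t1 |a3|66|ea|13|d3|1e|6e|28|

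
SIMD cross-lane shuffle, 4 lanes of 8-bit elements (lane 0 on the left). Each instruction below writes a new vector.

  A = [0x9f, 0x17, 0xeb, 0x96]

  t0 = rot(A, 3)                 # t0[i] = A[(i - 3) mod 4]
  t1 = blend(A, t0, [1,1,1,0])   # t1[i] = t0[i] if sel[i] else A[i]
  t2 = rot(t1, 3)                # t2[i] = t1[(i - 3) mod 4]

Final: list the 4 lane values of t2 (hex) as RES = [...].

RES = [ 0xeb  0x96  0x96  0x17 ]

→ t0 |17|eb|96|9f|
→ t1 |17|eb|96|96|
→ t2 |eb|96|96|17|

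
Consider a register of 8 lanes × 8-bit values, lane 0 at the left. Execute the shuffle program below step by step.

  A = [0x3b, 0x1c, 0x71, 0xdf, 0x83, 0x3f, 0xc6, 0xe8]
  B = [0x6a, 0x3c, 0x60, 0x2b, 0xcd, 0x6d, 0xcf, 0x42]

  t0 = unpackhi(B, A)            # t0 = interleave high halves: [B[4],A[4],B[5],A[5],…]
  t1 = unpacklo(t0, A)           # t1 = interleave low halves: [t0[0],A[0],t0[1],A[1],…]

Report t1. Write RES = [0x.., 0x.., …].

→ t0 |cd|83|6d|3f|cf|c6|42|e8|
→ t1 |cd|3b|83|1c|6d|71|3f|df|

RES = [0xcd, 0x3b, 0x83, 0x1c, 0x6d, 0x71, 0x3f, 0xdf]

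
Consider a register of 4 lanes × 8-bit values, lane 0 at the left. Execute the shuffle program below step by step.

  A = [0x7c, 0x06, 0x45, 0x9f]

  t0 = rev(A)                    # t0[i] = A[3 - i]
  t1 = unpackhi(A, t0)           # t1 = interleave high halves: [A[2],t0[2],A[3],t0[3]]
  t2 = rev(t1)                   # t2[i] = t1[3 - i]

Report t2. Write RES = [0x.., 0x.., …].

→ t0 |9f|45|06|7c|
→ t1 |45|06|9f|7c|
→ t2 |7c|9f|06|45|

RES = [ 0x7c  0x9f  0x06  0x45 ]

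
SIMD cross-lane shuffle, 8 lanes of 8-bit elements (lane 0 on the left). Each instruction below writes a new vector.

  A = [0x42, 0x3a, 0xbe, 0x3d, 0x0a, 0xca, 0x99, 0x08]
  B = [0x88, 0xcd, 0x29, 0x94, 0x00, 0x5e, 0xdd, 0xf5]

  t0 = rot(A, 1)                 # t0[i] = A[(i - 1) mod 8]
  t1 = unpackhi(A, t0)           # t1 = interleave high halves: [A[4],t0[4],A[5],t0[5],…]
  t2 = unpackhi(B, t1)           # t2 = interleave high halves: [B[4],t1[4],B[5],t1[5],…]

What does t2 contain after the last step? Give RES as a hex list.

RES = [0x00, 0x99, 0x5e, 0xca, 0xdd, 0x08, 0xf5, 0x99]

t0 = [0x08, 0x42, 0x3a, 0xbe, 0x3d, 0x0a, 0xca, 0x99]
t1 = [0x0a, 0x3d, 0xca, 0x0a, 0x99, 0xca, 0x08, 0x99]
t2 = [0x00, 0x99, 0x5e, 0xca, 0xdd, 0x08, 0xf5, 0x99]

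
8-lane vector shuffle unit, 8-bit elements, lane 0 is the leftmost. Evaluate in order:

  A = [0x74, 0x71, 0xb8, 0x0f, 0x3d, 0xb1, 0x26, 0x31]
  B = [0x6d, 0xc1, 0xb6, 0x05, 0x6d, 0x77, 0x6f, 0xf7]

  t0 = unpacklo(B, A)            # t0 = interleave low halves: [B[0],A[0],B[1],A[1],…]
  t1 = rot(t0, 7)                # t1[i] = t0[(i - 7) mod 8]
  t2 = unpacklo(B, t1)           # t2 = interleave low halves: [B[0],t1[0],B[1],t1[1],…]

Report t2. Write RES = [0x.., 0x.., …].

RES = [0x6d, 0x74, 0xc1, 0xc1, 0xb6, 0x71, 0x05, 0xb6]

→ t0 |6d|74|c1|71|b6|b8|05|0f|
→ t1 |74|c1|71|b6|b8|05|0f|6d|
→ t2 |6d|74|c1|c1|b6|71|05|b6|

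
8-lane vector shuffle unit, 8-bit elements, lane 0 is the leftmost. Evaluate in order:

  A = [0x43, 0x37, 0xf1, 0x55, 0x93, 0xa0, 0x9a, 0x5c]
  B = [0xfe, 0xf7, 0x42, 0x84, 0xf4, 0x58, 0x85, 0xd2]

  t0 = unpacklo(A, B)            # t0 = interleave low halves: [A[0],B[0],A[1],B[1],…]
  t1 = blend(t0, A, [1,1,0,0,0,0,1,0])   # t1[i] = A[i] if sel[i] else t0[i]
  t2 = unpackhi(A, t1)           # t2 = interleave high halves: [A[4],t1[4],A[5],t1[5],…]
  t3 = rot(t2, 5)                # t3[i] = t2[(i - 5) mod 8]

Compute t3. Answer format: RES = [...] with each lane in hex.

t0 = [0x43, 0xfe, 0x37, 0xf7, 0xf1, 0x42, 0x55, 0x84]
t1 = [0x43, 0x37, 0x37, 0xf7, 0xf1, 0x42, 0x9a, 0x84]
t2 = [0x93, 0xf1, 0xa0, 0x42, 0x9a, 0x9a, 0x5c, 0x84]
t3 = [0x42, 0x9a, 0x9a, 0x5c, 0x84, 0x93, 0xf1, 0xa0]

RES = [0x42, 0x9a, 0x9a, 0x5c, 0x84, 0x93, 0xf1, 0xa0]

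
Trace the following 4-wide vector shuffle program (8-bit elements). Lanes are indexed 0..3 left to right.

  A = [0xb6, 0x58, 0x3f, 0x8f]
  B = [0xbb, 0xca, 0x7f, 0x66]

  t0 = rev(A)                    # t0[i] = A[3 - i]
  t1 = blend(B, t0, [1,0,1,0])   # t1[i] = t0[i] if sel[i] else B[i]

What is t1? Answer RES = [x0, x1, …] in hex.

→ t0 |8f|3f|58|b6|
→ t1 |8f|ca|58|66|

RES = [0x8f, 0xca, 0x58, 0x66]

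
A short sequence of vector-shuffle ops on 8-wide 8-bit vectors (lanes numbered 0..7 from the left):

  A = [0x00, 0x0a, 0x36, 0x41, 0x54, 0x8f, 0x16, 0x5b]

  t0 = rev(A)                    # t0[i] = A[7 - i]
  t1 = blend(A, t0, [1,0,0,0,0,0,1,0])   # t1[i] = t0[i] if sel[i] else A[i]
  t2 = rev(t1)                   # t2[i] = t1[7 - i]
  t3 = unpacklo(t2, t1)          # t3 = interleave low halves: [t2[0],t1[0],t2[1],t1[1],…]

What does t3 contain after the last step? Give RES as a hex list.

t0 = [0x5b, 0x16, 0x8f, 0x54, 0x41, 0x36, 0x0a, 0x00]
t1 = [0x5b, 0x0a, 0x36, 0x41, 0x54, 0x8f, 0x0a, 0x5b]
t2 = [0x5b, 0x0a, 0x8f, 0x54, 0x41, 0x36, 0x0a, 0x5b]
t3 = [0x5b, 0x5b, 0x0a, 0x0a, 0x8f, 0x36, 0x54, 0x41]

RES = [ 0x5b  0x5b  0x0a  0x0a  0x8f  0x36  0x54  0x41 ]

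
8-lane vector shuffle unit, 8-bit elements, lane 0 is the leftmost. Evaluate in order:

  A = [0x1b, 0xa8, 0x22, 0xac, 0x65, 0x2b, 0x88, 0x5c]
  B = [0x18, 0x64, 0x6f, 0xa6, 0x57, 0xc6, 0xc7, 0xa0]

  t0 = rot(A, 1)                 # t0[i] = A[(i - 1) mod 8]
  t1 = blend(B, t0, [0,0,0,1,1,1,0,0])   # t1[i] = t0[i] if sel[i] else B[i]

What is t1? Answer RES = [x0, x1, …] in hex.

  t0: 5c 1b a8 22 ac 65 2b 88
  t1: 18 64 6f 22 ac 65 c7 a0

RES = [ 0x18  0x64  0x6f  0x22  0xac  0x65  0xc7  0xa0 ]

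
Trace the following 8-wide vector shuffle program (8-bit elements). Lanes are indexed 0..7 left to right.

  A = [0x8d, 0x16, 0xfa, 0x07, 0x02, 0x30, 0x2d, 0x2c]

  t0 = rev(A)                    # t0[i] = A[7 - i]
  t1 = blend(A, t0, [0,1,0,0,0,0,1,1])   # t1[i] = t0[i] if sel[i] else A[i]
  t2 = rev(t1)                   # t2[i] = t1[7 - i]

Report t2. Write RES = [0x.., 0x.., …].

  t0: 2c 2d 30 02 07 fa 16 8d
  t1: 8d 2d fa 07 02 30 16 8d
  t2: 8d 16 30 02 07 fa 2d 8d

RES = [ 0x8d  0x16  0x30  0x02  0x07  0xfa  0x2d  0x8d ]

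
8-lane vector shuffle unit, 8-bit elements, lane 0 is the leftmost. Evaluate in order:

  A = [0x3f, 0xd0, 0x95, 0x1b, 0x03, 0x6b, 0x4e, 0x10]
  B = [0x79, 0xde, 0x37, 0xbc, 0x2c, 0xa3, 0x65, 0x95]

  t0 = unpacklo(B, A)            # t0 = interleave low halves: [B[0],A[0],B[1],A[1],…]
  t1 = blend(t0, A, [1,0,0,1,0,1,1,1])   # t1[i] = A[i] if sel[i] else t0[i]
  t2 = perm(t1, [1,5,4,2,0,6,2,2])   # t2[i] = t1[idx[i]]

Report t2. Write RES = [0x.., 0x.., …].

RES = [0x3f, 0x6b, 0x37, 0xde, 0x3f, 0x4e, 0xde, 0xde]

t0 = [0x79, 0x3f, 0xde, 0xd0, 0x37, 0x95, 0xbc, 0x1b]
t1 = [0x3f, 0x3f, 0xde, 0x1b, 0x37, 0x6b, 0x4e, 0x10]
t2 = [0x3f, 0x6b, 0x37, 0xde, 0x3f, 0x4e, 0xde, 0xde]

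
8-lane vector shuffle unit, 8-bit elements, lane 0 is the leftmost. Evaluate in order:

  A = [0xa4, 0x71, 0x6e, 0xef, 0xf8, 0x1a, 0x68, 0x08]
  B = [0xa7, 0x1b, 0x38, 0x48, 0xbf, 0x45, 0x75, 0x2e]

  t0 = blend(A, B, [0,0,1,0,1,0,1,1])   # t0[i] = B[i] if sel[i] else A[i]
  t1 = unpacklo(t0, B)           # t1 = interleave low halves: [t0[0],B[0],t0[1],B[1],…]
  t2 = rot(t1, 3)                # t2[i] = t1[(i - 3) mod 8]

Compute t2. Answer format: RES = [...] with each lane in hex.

→ t0 |a4|71|38|ef|bf|1a|75|2e|
→ t1 |a4|a7|71|1b|38|38|ef|48|
→ t2 |38|ef|48|a4|a7|71|1b|38|

RES = [0x38, 0xef, 0x48, 0xa4, 0xa7, 0x71, 0x1b, 0x38]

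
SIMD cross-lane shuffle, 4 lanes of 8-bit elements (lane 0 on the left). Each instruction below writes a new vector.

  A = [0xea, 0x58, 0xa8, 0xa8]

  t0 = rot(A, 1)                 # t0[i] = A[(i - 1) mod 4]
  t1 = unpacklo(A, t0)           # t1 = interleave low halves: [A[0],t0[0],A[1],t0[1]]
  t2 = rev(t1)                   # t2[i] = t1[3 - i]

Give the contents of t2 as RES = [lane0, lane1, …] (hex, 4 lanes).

  t0: a8 ea 58 a8
  t1: ea a8 58 ea
  t2: ea 58 a8 ea

RES = [ 0xea  0x58  0xa8  0xea ]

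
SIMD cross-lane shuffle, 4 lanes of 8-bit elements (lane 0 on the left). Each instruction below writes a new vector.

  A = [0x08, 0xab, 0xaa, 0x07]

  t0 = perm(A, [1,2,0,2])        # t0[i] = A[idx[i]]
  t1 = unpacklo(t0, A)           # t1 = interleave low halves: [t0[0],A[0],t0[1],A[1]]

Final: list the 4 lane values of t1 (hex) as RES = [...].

RES = [ 0xab  0x08  0xaa  0xab ]

→ t0 |ab|aa|08|aa|
→ t1 |ab|08|aa|ab|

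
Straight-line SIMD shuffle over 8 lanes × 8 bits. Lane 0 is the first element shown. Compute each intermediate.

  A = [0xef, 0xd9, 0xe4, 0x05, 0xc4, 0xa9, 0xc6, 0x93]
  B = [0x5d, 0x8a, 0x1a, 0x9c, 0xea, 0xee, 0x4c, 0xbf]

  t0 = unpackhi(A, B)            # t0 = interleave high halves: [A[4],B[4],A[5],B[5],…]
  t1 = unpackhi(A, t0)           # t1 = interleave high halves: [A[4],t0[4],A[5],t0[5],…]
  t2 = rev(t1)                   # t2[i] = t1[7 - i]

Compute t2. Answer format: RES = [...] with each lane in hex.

RES = [ 0xbf  0x93  0x93  0xc6  0x4c  0xa9  0xc6  0xc4 ]

  t0: c4 ea a9 ee c6 4c 93 bf
  t1: c4 c6 a9 4c c6 93 93 bf
  t2: bf 93 93 c6 4c a9 c6 c4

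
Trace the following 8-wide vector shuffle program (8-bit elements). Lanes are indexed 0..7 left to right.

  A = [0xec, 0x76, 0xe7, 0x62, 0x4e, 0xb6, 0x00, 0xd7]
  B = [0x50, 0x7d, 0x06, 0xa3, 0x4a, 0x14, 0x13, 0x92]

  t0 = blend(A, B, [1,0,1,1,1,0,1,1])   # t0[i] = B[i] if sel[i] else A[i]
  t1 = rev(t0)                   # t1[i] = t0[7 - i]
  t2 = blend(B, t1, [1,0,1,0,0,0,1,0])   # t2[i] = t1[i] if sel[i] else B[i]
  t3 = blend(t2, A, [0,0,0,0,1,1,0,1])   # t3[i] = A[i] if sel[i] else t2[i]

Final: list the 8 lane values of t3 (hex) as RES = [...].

→ t0 |50|76|06|a3|4a|b6|13|92|
→ t1 |92|13|b6|4a|a3|06|76|50|
→ t2 |92|7d|b6|a3|4a|14|76|92|
→ t3 |92|7d|b6|a3|4e|b6|76|d7|

RES = [ 0x92  0x7d  0xb6  0xa3  0x4e  0xb6  0x76  0xd7 ]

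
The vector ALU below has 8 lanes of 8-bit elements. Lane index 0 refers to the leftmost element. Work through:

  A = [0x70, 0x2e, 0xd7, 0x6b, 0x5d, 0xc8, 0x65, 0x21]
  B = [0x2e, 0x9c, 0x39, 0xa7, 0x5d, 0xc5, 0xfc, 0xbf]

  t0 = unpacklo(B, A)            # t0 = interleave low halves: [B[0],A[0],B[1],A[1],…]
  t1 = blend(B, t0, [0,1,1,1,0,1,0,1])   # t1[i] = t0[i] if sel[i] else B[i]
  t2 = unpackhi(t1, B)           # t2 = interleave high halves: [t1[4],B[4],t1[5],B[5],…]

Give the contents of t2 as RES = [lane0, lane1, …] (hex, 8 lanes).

RES = [0x5d, 0x5d, 0xd7, 0xc5, 0xfc, 0xfc, 0x6b, 0xbf]

  t0: 2e 70 9c 2e 39 d7 a7 6b
  t1: 2e 70 9c 2e 5d d7 fc 6b
  t2: 5d 5d d7 c5 fc fc 6b bf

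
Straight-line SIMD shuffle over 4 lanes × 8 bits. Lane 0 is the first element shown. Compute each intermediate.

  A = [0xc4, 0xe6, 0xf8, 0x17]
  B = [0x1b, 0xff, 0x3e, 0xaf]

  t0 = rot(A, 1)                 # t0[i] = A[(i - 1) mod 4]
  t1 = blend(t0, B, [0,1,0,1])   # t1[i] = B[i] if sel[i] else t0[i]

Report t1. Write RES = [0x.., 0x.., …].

  t0: 17 c4 e6 f8
  t1: 17 ff e6 af

RES = [0x17, 0xff, 0xe6, 0xaf]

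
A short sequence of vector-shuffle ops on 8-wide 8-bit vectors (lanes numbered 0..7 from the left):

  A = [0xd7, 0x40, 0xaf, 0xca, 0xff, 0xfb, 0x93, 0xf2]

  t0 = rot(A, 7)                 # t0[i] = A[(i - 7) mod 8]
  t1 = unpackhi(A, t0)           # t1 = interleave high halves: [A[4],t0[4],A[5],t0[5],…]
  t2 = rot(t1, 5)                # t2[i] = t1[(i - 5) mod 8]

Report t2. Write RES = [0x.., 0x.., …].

RES = [ 0x93  0x93  0xf2  0xf2  0xd7  0xff  0xfb  0xfb ]

  t0: 40 af ca ff fb 93 f2 d7
  t1: ff fb fb 93 93 f2 f2 d7
  t2: 93 93 f2 f2 d7 ff fb fb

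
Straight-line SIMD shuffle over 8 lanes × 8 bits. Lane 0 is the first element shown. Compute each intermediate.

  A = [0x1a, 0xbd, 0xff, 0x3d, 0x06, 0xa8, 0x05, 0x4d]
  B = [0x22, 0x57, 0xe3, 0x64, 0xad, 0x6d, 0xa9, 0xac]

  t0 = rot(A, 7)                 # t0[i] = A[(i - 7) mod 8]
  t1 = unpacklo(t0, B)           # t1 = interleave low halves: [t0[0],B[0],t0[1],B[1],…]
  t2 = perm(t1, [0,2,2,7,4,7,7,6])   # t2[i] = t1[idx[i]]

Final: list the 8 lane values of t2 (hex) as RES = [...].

→ t0 |bd|ff|3d|06|a8|05|4d|1a|
→ t1 |bd|22|ff|57|3d|e3|06|64|
→ t2 |bd|ff|ff|64|3d|64|64|06|

RES = [ 0xbd  0xff  0xff  0x64  0x3d  0x64  0x64  0x06 ]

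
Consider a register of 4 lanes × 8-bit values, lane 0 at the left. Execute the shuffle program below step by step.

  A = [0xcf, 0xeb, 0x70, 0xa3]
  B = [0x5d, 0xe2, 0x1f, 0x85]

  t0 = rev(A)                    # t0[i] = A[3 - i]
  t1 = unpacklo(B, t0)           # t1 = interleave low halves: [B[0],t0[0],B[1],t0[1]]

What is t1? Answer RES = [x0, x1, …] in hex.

→ t0 |a3|70|eb|cf|
→ t1 |5d|a3|e2|70|

RES = [0x5d, 0xa3, 0xe2, 0x70]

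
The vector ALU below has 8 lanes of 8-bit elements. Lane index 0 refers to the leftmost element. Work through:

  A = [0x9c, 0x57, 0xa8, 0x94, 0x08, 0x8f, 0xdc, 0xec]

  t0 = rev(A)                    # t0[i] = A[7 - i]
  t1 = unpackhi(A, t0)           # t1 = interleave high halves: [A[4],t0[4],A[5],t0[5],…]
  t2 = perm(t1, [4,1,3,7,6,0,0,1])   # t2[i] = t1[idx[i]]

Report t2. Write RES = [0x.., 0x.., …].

  t0: ec dc 8f 08 94 a8 57 9c
  t1: 08 94 8f a8 dc 57 ec 9c
  t2: dc 94 a8 9c ec 08 08 94

RES = [0xdc, 0x94, 0xa8, 0x9c, 0xec, 0x08, 0x08, 0x94]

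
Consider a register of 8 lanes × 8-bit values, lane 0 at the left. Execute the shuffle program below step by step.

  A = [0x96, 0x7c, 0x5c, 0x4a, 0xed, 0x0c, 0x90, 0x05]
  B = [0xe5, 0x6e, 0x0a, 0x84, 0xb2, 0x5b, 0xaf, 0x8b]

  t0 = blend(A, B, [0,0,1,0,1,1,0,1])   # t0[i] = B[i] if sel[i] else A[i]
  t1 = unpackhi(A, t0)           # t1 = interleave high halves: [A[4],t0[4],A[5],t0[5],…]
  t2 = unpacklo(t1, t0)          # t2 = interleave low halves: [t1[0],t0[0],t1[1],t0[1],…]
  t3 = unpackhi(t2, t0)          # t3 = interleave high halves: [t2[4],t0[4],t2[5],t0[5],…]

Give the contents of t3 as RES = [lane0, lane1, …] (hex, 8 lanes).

  t0: 96 7c 0a 4a b2 5b 90 8b
  t1: ed b2 0c 5b 90 90 05 8b
  t2: ed 96 b2 7c 0c 0a 5b 4a
  t3: 0c b2 0a 5b 5b 90 4a 8b

RES = [ 0x0c  0xb2  0x0a  0x5b  0x5b  0x90  0x4a  0x8b ]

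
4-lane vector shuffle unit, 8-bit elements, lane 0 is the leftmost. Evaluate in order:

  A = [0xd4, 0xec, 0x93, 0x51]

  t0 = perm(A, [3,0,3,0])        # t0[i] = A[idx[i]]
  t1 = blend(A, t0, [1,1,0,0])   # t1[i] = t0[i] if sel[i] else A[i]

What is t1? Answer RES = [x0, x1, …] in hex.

RES = [ 0x51  0xd4  0x93  0x51 ]

t0 = [0x51, 0xd4, 0x51, 0xd4]
t1 = [0x51, 0xd4, 0x93, 0x51]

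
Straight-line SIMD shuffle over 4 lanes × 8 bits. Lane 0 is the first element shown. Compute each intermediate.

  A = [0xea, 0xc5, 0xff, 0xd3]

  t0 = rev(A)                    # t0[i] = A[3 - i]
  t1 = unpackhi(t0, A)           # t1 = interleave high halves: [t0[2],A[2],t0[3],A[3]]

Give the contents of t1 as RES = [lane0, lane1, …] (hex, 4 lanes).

  t0: d3 ff c5 ea
  t1: c5 ff ea d3

RES = [ 0xc5  0xff  0xea  0xd3 ]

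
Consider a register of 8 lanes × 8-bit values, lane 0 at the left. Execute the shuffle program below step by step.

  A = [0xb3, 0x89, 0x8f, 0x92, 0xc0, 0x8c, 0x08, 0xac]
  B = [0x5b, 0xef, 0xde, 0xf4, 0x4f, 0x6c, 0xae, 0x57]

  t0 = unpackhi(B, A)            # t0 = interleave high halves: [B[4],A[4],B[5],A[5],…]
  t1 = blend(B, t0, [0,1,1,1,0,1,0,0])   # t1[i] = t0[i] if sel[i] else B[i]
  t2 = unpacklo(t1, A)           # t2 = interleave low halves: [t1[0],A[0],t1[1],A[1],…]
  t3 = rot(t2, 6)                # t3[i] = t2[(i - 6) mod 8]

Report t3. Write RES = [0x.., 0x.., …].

RES = [ 0xc0  0x89  0x6c  0x8f  0x8c  0x92  0x5b  0xb3 ]

  t0: 4f c0 6c 8c ae 08 57 ac
  t1: 5b c0 6c 8c 4f 08 ae 57
  t2: 5b b3 c0 89 6c 8f 8c 92
  t3: c0 89 6c 8f 8c 92 5b b3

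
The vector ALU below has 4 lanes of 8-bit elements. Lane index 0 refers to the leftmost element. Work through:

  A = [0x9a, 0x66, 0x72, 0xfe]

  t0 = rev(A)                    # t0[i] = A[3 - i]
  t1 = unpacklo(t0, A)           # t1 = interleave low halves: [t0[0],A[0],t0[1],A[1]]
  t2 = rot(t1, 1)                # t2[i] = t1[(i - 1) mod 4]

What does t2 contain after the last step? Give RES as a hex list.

t0 = [0xfe, 0x72, 0x66, 0x9a]
t1 = [0xfe, 0x9a, 0x72, 0x66]
t2 = [0x66, 0xfe, 0x9a, 0x72]

RES = [ 0x66  0xfe  0x9a  0x72 ]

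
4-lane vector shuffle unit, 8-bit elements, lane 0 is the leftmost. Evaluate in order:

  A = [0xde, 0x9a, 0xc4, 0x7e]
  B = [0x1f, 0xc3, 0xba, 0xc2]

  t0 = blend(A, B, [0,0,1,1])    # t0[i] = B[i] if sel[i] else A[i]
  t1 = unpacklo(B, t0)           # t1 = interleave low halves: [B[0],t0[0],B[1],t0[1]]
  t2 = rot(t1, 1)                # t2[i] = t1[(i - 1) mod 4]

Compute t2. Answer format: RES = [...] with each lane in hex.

t0 = [0xde, 0x9a, 0xba, 0xc2]
t1 = [0x1f, 0xde, 0xc3, 0x9a]
t2 = [0x9a, 0x1f, 0xde, 0xc3]

RES = [ 0x9a  0x1f  0xde  0xc3 ]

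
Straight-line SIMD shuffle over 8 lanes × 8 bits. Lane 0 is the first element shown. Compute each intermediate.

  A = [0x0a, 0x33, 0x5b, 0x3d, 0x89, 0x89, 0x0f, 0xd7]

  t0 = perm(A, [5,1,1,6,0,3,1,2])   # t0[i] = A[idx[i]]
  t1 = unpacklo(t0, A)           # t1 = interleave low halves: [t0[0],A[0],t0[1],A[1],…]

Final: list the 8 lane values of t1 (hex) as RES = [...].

RES = [ 0x89  0x0a  0x33  0x33  0x33  0x5b  0x0f  0x3d ]

  t0: 89 33 33 0f 0a 3d 33 5b
  t1: 89 0a 33 33 33 5b 0f 3d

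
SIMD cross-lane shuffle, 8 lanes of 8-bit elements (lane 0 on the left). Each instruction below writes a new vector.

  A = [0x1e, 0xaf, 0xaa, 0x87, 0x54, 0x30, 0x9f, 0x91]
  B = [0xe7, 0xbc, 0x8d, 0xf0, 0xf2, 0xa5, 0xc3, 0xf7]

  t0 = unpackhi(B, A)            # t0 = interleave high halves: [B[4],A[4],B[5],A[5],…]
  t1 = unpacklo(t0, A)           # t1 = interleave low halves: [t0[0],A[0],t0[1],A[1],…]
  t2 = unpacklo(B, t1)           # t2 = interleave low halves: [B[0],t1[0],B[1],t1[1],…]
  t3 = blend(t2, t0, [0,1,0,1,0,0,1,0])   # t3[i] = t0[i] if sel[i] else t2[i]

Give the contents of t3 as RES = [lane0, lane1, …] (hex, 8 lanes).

→ t0 |f2|54|a5|30|c3|9f|f7|91|
→ t1 |f2|1e|54|af|a5|aa|30|87|
→ t2 |e7|f2|bc|1e|8d|54|f0|af|
→ t3 |e7|54|bc|30|8d|54|f7|af|

RES = [ 0xe7  0x54  0xbc  0x30  0x8d  0x54  0xf7  0xaf ]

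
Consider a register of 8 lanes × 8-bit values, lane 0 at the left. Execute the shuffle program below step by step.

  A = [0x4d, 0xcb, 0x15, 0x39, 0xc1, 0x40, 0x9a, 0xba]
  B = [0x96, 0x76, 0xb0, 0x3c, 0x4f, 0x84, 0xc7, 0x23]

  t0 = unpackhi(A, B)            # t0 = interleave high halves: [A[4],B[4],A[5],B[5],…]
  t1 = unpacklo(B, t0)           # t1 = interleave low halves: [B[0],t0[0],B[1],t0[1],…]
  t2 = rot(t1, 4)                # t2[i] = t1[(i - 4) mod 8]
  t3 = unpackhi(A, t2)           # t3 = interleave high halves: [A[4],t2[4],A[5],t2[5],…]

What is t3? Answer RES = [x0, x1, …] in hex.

RES = [0xc1, 0x96, 0x40, 0xc1, 0x9a, 0x76, 0xba, 0x4f]

→ t0 |c1|4f|40|84|9a|c7|ba|23|
→ t1 |96|c1|76|4f|b0|40|3c|84|
→ t2 |b0|40|3c|84|96|c1|76|4f|
→ t3 |c1|96|40|c1|9a|76|ba|4f|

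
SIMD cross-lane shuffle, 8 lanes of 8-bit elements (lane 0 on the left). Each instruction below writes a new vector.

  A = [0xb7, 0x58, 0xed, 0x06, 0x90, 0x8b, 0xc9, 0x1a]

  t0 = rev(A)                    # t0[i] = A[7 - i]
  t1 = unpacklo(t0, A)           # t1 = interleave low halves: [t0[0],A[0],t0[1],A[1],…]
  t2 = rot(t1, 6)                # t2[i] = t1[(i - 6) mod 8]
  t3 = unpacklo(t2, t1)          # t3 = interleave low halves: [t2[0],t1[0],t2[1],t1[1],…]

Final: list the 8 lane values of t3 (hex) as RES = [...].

→ t0 |1a|c9|8b|90|06|ed|58|b7|
→ t1 |1a|b7|c9|58|8b|ed|90|06|
→ t2 |c9|58|8b|ed|90|06|1a|b7|
→ t3 |c9|1a|58|b7|8b|c9|ed|58|

RES = [ 0xc9  0x1a  0x58  0xb7  0x8b  0xc9  0xed  0x58 ]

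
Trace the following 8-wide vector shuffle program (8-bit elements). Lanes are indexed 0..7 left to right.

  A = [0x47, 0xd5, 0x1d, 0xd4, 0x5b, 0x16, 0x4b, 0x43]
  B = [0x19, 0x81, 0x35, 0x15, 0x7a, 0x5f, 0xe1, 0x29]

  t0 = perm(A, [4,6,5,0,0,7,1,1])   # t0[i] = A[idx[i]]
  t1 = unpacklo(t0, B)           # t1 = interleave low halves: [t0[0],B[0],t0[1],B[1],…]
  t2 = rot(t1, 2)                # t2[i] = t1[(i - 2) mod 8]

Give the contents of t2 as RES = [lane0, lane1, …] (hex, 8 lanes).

RES = [ 0x47  0x15  0x5b  0x19  0x4b  0x81  0x16  0x35 ]

  t0: 5b 4b 16 47 47 43 d5 d5
  t1: 5b 19 4b 81 16 35 47 15
  t2: 47 15 5b 19 4b 81 16 35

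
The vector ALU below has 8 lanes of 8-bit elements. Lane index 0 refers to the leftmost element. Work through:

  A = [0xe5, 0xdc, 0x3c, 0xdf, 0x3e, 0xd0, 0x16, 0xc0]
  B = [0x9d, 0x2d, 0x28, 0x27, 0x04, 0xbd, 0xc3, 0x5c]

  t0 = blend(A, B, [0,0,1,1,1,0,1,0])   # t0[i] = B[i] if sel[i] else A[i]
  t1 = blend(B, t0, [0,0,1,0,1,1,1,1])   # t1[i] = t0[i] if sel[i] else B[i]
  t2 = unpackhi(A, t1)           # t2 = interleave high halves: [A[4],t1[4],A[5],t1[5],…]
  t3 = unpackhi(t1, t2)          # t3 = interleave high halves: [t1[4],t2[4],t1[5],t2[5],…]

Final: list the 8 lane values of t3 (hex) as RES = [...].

→ t0 |e5|dc|28|27|04|d0|c3|c0|
→ t1 |9d|2d|28|27|04|d0|c3|c0|
→ t2 |3e|04|d0|d0|16|c3|c0|c0|
→ t3 |04|16|d0|c3|c3|c0|c0|c0|

RES = [0x04, 0x16, 0xd0, 0xc3, 0xc3, 0xc0, 0xc0, 0xc0]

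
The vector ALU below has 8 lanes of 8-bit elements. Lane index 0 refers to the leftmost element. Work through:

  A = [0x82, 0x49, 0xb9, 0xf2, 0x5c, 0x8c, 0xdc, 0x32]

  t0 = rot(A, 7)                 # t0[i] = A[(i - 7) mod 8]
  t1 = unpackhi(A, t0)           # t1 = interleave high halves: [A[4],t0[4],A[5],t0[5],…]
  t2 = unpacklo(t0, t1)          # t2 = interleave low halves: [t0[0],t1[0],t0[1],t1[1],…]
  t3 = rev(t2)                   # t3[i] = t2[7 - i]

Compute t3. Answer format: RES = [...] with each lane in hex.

RES = [0xdc, 0x5c, 0x8c, 0xf2, 0x8c, 0xb9, 0x5c, 0x49]

→ t0 |49|b9|f2|5c|8c|dc|32|82|
→ t1 |5c|8c|8c|dc|dc|32|32|82|
→ t2 |49|5c|b9|8c|f2|8c|5c|dc|
→ t3 |dc|5c|8c|f2|8c|b9|5c|49|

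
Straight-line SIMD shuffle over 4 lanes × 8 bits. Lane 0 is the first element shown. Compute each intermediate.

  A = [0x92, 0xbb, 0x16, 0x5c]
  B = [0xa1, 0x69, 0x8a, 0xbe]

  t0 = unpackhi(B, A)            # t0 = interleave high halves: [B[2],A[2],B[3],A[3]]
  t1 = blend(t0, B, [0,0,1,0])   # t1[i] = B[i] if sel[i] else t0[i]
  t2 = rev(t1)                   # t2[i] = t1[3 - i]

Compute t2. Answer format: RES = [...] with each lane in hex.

  t0: 8a 16 be 5c
  t1: 8a 16 8a 5c
  t2: 5c 8a 16 8a

RES = [0x5c, 0x8a, 0x16, 0x8a]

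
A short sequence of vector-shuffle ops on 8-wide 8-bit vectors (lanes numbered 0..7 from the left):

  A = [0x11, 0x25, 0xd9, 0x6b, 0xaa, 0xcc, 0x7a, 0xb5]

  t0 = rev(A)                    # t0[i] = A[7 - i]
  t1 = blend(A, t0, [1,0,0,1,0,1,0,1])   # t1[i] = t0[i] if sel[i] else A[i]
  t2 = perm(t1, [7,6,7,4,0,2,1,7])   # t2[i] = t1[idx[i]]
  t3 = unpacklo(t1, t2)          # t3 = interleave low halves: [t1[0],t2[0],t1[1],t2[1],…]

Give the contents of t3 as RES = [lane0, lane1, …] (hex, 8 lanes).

→ t0 |b5|7a|cc|aa|6b|d9|25|11|
→ t1 |b5|25|d9|aa|aa|d9|7a|11|
→ t2 |11|7a|11|aa|b5|d9|25|11|
→ t3 |b5|11|25|7a|d9|11|aa|aa|

RES = [0xb5, 0x11, 0x25, 0x7a, 0xd9, 0x11, 0xaa, 0xaa]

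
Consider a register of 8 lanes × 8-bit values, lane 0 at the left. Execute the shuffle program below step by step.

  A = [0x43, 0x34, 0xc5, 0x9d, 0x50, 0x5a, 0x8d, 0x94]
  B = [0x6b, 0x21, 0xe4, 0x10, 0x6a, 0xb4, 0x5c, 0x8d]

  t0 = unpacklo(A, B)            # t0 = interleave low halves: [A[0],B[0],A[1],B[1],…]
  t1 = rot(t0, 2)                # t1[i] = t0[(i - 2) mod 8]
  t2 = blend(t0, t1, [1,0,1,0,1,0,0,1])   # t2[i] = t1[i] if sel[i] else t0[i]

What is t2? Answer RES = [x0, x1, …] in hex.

  t0: 43 6b 34 21 c5 e4 9d 10
  t1: 9d 10 43 6b 34 21 c5 e4
  t2: 9d 6b 43 21 34 e4 9d e4

RES = [0x9d, 0x6b, 0x43, 0x21, 0x34, 0xe4, 0x9d, 0xe4]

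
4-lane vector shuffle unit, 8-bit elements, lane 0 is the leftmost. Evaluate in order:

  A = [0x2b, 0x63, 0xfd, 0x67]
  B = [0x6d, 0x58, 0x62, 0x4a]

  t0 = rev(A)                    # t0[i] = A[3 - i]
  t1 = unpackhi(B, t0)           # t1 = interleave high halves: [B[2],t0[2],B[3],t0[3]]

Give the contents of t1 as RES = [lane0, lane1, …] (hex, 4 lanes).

→ t0 |67|fd|63|2b|
→ t1 |62|63|4a|2b|

RES = [0x62, 0x63, 0x4a, 0x2b]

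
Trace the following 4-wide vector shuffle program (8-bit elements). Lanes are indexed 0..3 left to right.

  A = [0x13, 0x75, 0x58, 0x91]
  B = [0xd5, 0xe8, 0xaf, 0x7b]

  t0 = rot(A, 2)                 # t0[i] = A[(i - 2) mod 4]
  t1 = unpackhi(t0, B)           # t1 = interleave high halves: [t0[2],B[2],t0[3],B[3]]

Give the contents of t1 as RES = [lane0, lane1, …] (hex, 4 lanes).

  t0: 58 91 13 75
  t1: 13 af 75 7b

RES = [0x13, 0xaf, 0x75, 0x7b]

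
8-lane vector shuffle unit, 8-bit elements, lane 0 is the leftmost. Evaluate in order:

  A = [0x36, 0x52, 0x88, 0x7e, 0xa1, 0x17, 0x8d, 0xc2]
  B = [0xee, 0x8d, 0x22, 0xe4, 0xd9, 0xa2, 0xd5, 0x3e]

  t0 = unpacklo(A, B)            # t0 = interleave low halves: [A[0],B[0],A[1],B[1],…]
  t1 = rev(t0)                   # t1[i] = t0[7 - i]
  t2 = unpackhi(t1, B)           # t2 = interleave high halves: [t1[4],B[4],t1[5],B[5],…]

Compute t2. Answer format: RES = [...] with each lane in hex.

t0 = [0x36, 0xee, 0x52, 0x8d, 0x88, 0x22, 0x7e, 0xe4]
t1 = [0xe4, 0x7e, 0x22, 0x88, 0x8d, 0x52, 0xee, 0x36]
t2 = [0x8d, 0xd9, 0x52, 0xa2, 0xee, 0xd5, 0x36, 0x3e]

RES = [0x8d, 0xd9, 0x52, 0xa2, 0xee, 0xd5, 0x36, 0x3e]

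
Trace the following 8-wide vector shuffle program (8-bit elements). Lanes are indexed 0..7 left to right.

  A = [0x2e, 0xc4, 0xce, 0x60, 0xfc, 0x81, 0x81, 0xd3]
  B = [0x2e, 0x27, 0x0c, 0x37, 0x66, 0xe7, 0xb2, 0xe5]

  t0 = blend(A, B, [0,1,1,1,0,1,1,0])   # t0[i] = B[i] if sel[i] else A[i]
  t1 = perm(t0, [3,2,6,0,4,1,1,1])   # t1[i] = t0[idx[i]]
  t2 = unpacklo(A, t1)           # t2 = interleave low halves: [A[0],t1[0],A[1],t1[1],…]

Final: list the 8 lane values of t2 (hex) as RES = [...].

t0 = [0x2e, 0x27, 0x0c, 0x37, 0xfc, 0xe7, 0xb2, 0xd3]
t1 = [0x37, 0x0c, 0xb2, 0x2e, 0xfc, 0x27, 0x27, 0x27]
t2 = [0x2e, 0x37, 0xc4, 0x0c, 0xce, 0xb2, 0x60, 0x2e]

RES = [ 0x2e  0x37  0xc4  0x0c  0xce  0xb2  0x60  0x2e ]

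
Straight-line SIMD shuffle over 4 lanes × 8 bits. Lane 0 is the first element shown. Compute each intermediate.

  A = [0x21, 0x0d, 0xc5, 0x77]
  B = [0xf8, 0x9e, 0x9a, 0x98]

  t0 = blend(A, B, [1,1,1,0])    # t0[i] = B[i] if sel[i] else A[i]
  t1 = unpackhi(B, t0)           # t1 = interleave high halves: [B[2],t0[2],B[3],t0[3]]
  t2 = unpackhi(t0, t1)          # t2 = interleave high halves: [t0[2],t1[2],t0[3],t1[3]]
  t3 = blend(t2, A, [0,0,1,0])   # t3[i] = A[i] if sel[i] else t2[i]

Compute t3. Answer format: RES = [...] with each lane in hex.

  t0: f8 9e 9a 77
  t1: 9a 9a 98 77
  t2: 9a 98 77 77
  t3: 9a 98 c5 77

RES = [ 0x9a  0x98  0xc5  0x77 ]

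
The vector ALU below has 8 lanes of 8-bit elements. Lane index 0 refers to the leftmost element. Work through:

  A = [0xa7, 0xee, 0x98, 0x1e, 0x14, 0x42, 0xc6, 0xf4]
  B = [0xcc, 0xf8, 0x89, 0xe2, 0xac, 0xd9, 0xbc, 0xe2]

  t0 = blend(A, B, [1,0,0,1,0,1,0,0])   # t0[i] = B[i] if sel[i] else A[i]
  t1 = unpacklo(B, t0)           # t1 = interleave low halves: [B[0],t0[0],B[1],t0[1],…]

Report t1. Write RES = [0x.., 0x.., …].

  t0: cc ee 98 e2 14 d9 c6 f4
  t1: cc cc f8 ee 89 98 e2 e2

RES = [0xcc, 0xcc, 0xf8, 0xee, 0x89, 0x98, 0xe2, 0xe2]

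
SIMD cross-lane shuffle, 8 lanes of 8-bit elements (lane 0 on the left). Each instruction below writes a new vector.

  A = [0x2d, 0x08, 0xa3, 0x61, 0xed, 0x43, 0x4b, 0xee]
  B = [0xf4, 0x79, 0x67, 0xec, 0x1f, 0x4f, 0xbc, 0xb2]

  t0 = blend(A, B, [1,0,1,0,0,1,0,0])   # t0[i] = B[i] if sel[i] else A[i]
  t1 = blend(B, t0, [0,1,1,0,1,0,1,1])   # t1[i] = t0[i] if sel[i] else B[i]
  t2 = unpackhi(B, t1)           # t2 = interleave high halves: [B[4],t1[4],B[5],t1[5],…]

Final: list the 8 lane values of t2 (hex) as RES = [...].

t0 = [0xf4, 0x08, 0x67, 0x61, 0xed, 0x4f, 0x4b, 0xee]
t1 = [0xf4, 0x08, 0x67, 0xec, 0xed, 0x4f, 0x4b, 0xee]
t2 = [0x1f, 0xed, 0x4f, 0x4f, 0xbc, 0x4b, 0xb2, 0xee]

RES = [0x1f, 0xed, 0x4f, 0x4f, 0xbc, 0x4b, 0xb2, 0xee]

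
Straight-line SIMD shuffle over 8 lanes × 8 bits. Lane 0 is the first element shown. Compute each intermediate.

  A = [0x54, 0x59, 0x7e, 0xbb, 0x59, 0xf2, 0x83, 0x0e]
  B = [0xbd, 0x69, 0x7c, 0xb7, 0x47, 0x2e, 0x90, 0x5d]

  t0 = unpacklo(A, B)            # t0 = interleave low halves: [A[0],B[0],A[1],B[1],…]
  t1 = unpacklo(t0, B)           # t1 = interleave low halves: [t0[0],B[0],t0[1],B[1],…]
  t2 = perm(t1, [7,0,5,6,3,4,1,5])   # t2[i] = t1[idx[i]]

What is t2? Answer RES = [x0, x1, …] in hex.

RES = [0xb7, 0x54, 0x7c, 0x69, 0x69, 0x59, 0xbd, 0x7c]

  t0: 54 bd 59 69 7e 7c bb b7
  t1: 54 bd bd 69 59 7c 69 b7
  t2: b7 54 7c 69 69 59 bd 7c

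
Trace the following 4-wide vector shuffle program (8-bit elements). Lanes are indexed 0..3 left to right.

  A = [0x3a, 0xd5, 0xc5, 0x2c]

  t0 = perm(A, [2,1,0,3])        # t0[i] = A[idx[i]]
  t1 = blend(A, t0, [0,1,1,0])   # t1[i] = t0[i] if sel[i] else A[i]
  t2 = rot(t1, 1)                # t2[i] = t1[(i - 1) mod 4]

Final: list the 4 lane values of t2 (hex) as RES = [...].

RES = [0x2c, 0x3a, 0xd5, 0x3a]

  t0: c5 d5 3a 2c
  t1: 3a d5 3a 2c
  t2: 2c 3a d5 3a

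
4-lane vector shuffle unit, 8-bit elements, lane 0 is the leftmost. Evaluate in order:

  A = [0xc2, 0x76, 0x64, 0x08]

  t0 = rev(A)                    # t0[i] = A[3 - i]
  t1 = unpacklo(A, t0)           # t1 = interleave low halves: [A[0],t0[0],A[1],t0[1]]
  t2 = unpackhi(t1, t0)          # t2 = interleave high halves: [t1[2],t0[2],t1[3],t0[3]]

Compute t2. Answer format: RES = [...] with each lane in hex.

t0 = [0x08, 0x64, 0x76, 0xc2]
t1 = [0xc2, 0x08, 0x76, 0x64]
t2 = [0x76, 0x76, 0x64, 0xc2]

RES = [0x76, 0x76, 0x64, 0xc2]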